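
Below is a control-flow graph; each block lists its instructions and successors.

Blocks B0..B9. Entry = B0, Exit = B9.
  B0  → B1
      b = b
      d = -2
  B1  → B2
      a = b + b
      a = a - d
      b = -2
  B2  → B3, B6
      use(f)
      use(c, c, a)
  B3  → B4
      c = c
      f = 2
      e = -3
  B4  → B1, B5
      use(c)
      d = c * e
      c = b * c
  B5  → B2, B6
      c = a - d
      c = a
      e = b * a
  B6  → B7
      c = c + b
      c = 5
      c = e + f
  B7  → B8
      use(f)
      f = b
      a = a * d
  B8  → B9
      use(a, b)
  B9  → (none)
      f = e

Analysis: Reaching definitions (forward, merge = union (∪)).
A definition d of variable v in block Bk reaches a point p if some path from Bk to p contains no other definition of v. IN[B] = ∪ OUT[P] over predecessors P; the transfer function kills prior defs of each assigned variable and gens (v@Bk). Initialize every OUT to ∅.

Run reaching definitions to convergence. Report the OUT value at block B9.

Per-block solution:
  B0:  IN={}  OUT={b@B0, d@B0}
  B1:  IN={a@B1, b@B0, b@B1, c@B4, d@B0, d@B4, e@B3, f@B3}  OUT={a@B1, b@B1, c@B4, d@B0, d@B4, e@B3, f@B3}
  B2:  IN={a@B1, b@B1, c@B4, c@B5, d@B0, d@B4, e@B3, e@B5, f@B3}  OUT={a@B1, b@B1, c@B4, c@B5, d@B0, d@B4, e@B3, e@B5, f@B3}
  B3:  IN={a@B1, b@B1, c@B4, c@B5, d@B0, d@B4, e@B3, e@B5, f@B3}  OUT={a@B1, b@B1, c@B3, d@B0, d@B4, e@B3, f@B3}
  B4:  IN={a@B1, b@B1, c@B3, d@B0, d@B4, e@B3, f@B3}  OUT={a@B1, b@B1, c@B4, d@B4, e@B3, f@B3}
  B5:  IN={a@B1, b@B1, c@B4, d@B4, e@B3, f@B3}  OUT={a@B1, b@B1, c@B5, d@B4, e@B5, f@B3}
  B6:  IN={a@B1, b@B1, c@B4, c@B5, d@B0, d@B4, e@B3, e@B5, f@B3}  OUT={a@B1, b@B1, c@B6, d@B0, d@B4, e@B3, e@B5, f@B3}
  B7:  IN={a@B1, b@B1, c@B6, d@B0, d@B4, e@B3, e@B5, f@B3}  OUT={a@B7, b@B1, c@B6, d@B0, d@B4, e@B3, e@B5, f@B7}
  B8:  IN={a@B7, b@B1, c@B6, d@B0, d@B4, e@B3, e@B5, f@B7}  OUT={a@B7, b@B1, c@B6, d@B0, d@B4, e@B3, e@B5, f@B7}
  B9:  IN={a@B7, b@B1, c@B6, d@B0, d@B4, e@B3, e@B5, f@B7}  OUT={a@B7, b@B1, c@B6, d@B0, d@B4, e@B3, e@B5, f@B9}

Merge at B9: IN[B9] = OUT[B8] = {a@B7, b@B1, c@B6, d@B0, d@B4, e@B3, e@B5, f@B7}
Applying B9's transfer function to that IN value gives OUT[B9] (row B9 above).

Answer: {a@B7, b@B1, c@B6, d@B0, d@B4, e@B3, e@B5, f@B9}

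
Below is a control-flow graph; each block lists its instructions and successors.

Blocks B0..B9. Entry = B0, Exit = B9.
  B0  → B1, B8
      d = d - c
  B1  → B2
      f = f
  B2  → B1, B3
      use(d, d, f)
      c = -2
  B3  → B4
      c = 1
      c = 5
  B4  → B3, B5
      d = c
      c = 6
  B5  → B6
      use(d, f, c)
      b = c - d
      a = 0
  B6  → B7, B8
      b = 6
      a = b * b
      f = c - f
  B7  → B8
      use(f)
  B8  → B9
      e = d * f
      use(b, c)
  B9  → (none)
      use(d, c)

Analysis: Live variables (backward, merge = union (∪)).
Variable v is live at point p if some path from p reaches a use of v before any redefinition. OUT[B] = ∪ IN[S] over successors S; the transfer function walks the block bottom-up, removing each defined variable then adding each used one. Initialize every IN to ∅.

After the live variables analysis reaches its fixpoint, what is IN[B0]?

Fixpoint table:
  B0:   IN={b, c, d, f}   OUT={b, c, d, f}
  B1:   IN={d, f}   OUT={d, f}
  B2:   IN={d, f}   OUT={d, f}
  B3:   IN={f}   OUT={c, f}
  B4:   IN={c, f}   OUT={c, d, f}
  B5:   IN={c, d, f}   OUT={c, d, f}
  B6:   IN={c, d, f}   OUT={b, c, d, f}
  B7:   IN={b, c, d, f}   OUT={b, c, d, f}
  B8:   IN={b, c, d, f}   OUT={c, d}
  B9:   IN={c, d}   OUT={}

Merge at B0: OUT[B0] = IN[B1] ⊔ IN[B8] = {b, c, d, f}
Applying B0's transfer function to that OUT value gives IN[B0] (row B0 above).

Answer: {b, c, d, f}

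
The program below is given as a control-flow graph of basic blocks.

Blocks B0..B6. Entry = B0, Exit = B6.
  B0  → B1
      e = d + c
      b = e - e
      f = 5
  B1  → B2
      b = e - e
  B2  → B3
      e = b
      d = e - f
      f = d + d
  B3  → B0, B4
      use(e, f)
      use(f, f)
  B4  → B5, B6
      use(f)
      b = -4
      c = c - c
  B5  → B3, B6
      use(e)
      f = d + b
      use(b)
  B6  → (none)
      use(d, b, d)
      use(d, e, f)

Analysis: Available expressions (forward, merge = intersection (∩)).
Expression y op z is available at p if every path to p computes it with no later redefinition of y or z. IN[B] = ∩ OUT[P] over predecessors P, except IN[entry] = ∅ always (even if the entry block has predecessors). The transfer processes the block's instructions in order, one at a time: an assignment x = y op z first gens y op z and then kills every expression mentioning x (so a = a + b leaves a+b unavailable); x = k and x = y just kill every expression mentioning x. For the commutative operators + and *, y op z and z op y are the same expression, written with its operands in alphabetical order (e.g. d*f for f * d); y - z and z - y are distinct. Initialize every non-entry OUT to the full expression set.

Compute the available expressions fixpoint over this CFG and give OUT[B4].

Answer: {d+d}

Derivation:
Converged values:
  B0: | IN={} | OUT={c+d, e-e}
  B1: | IN={c+d, e-e} | OUT={c+d, e-e}
  B2: | IN={c+d, e-e} | OUT={d+d}
  B3: | IN={d+d} | OUT={d+d}
  B4: | IN={d+d} | OUT={d+d}
  B5: | IN={d+d} | OUT={b+d, d+d}
  B6: | IN={d+d} | OUT={d+d}

Merge at B4: IN[B4] = OUT[B3] = {d+d}
Applying B4's transfer function to that IN value gives OUT[B4] (row B4 above).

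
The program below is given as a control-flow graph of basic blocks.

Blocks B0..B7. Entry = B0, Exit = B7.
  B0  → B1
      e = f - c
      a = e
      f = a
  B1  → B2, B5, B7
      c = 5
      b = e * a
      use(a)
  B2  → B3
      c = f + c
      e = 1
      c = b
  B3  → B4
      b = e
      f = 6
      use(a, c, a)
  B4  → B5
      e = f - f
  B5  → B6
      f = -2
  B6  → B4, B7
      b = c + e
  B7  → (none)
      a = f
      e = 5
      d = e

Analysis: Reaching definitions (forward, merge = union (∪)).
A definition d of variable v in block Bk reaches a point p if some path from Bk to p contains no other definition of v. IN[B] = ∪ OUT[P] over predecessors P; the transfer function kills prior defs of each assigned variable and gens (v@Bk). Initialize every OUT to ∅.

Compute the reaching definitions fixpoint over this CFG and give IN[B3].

Answer: {a@B0, b@B1, c@B2, e@B2, f@B0}

Trace:
Converged values:
  B0: | IN={} | OUT={a@B0, e@B0, f@B0}
  B1: | IN={a@B0, e@B0, f@B0} | OUT={a@B0, b@B1, c@B1, e@B0, f@B0}
  B2: | IN={a@B0, b@B1, c@B1, e@B0, f@B0} | OUT={a@B0, b@B1, c@B2, e@B2, f@B0}
  B3: | IN={a@B0, b@B1, c@B2, e@B2, f@B0} | OUT={a@B0, b@B3, c@B2, e@B2, f@B3}
  B4: | IN={a@B0, b@B3, b@B6, c@B1, c@B2, e@B0, e@B2, e@B4, f@B3, f@B5} | OUT={a@B0, b@B3, b@B6, c@B1, c@B2, e@B4, f@B3, f@B5}
  B5: | IN={a@B0, b@B1, b@B3, b@B6, c@B1, c@B2, e@B0, e@B4, f@B0, f@B3, f@B5} | OUT={a@B0, b@B1, b@B3, b@B6, c@B1, c@B2, e@B0, e@B4, f@B5}
  B6: | IN={a@B0, b@B1, b@B3, b@B6, c@B1, c@B2, e@B0, e@B4, f@B5} | OUT={a@B0, b@B6, c@B1, c@B2, e@B0, e@B4, f@B5}
  B7: | IN={a@B0, b@B1, b@B6, c@B1, c@B2, e@B0, e@B4, f@B0, f@B5} | OUT={a@B7, b@B1, b@B6, c@B1, c@B2, d@B7, e@B7, f@B0, f@B5}

Merge at B3: IN[B3] = OUT[B2] = {a@B0, b@B1, c@B2, e@B2, f@B0}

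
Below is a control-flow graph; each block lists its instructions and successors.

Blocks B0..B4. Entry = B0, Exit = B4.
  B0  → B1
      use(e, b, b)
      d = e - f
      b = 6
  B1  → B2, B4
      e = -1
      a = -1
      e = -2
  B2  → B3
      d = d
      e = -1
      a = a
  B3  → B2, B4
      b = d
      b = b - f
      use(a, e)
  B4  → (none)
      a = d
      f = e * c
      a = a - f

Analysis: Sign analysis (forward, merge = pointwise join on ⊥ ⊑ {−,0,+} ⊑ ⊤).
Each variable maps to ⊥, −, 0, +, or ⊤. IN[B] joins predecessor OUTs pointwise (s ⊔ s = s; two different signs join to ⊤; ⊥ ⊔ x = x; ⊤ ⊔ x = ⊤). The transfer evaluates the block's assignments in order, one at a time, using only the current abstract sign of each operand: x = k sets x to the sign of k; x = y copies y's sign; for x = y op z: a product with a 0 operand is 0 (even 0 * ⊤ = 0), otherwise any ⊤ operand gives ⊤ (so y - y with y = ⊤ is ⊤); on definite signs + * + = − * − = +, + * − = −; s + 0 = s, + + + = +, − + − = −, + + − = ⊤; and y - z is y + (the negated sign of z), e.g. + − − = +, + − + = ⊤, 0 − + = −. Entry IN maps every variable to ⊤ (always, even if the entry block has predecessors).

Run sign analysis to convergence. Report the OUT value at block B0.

Per-block solution:
  B0:   IN=(all ⊤)   OUT={b:+; rest ⊤}
  B1:   IN={b:+; rest ⊤}   OUT={a:-, b:+, e:-; rest ⊤}
  B2:   IN={a:-, e:-; rest ⊤}   OUT={a:-, e:-; rest ⊤}
  B3:   IN={a:-, e:-; rest ⊤}   OUT={a:-, e:-; rest ⊤}
  B4:   IN={a:-, e:-; rest ⊤}   OUT={e:-; rest ⊤}

B0 is the boundary node: IN[B0] = {a: ⊤, b: ⊤, c: ⊤, d: ⊤, e: ⊤, f: ⊤}
Applying B0's transfer function to that IN value gives OUT[B0] (row B0 above).

Answer: {a: ⊤, b: +, c: ⊤, d: ⊤, e: ⊤, f: ⊤}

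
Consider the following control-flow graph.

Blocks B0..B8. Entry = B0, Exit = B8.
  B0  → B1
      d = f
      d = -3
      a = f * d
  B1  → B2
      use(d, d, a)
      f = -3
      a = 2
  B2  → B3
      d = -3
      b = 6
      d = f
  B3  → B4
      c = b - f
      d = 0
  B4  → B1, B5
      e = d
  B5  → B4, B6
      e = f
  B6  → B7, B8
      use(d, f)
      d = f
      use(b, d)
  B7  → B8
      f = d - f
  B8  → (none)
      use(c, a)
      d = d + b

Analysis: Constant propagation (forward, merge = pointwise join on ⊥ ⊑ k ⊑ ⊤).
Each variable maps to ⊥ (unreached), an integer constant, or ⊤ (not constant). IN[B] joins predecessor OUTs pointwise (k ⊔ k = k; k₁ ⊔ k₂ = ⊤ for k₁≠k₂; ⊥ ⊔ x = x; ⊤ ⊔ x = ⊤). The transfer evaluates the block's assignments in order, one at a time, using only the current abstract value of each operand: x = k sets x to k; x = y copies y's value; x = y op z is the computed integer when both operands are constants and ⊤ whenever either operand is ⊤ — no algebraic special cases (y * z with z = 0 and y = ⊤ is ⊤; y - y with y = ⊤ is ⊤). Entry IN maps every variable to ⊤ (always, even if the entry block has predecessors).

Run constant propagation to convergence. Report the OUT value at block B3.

Answer: {a: 2, b: 6, c: 9, d: 0, e: ⊤, f: -3}

Derivation:
Fixpoint table:
  B0:   IN=(all ⊤)   OUT={d:-3; rest ⊤}
  B1:   IN=(all ⊤)   OUT={a:2, f:-3; rest ⊤}
  B2:   IN={a:2, f:-3; rest ⊤}   OUT={a:2, b:6, d:-3, f:-3; rest ⊤}
  B3:   IN={a:2, b:6, d:-3, f:-3; rest ⊤}   OUT={a:2, b:6, c:9, d:0, f:-3; rest ⊤}
  B4:   IN={a:2, b:6, c:9, d:0, f:-3; rest ⊤}   OUT={a:2, b:6, c:9, d:0, e:0, f:-3; rest ⊤}
  B5:   IN={a:2, b:6, c:9, d:0, e:0, f:-3; rest ⊤}   OUT={a:2, b:6, c:9, d:0, e:-3, f:-3; rest ⊤}
  B6:   IN={a:2, b:6, c:9, d:0, e:-3, f:-3; rest ⊤}   OUT={a:2, b:6, c:9, d:-3, e:-3, f:-3; rest ⊤}
  B7:   IN={a:2, b:6, c:9, d:-3, e:-3, f:-3; rest ⊤}   OUT={a:2, b:6, c:9, d:-3, e:-3, f:0; rest ⊤}
  B8:   IN={a:2, b:6, c:9, d:-3, e:-3; rest ⊤}   OUT={a:2, b:6, c:9, d:3, e:-3; rest ⊤}

Merge at B3: IN[B3] = OUT[B2] = {a: 2, b: 6, c: ⊤, d: -3, e: ⊤, f: -3}
Applying B3's transfer function to that IN value gives OUT[B3] (row B3 above).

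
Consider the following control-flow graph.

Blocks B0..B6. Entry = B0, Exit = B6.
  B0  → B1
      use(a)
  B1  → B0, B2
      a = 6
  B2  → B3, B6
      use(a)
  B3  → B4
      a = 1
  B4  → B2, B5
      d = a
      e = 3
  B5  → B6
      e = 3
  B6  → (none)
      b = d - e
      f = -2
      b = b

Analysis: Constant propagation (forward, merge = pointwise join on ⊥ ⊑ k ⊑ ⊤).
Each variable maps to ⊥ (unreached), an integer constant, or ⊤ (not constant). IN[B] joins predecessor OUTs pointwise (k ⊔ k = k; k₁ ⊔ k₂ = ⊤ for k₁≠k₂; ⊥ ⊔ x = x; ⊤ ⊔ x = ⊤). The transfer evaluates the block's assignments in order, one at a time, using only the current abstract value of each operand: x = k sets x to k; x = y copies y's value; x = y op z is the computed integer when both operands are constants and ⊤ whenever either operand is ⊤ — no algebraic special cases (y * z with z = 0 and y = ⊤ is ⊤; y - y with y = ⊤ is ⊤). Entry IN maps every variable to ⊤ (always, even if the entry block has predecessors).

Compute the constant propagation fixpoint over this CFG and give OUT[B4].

Answer: {a: 1, b: ⊤, c: ⊤, d: 1, e: 3, f: ⊤}

Derivation:
Converged values:
  B0: | IN=(all ⊤) | OUT=(all ⊤)
  B1: | IN=(all ⊤) | OUT={a:6; rest ⊤}
  B2: | IN=(all ⊤) | OUT=(all ⊤)
  B3: | IN=(all ⊤) | OUT={a:1; rest ⊤}
  B4: | IN={a:1; rest ⊤} | OUT={a:1, d:1, e:3; rest ⊤}
  B5: | IN={a:1, d:1, e:3; rest ⊤} | OUT={a:1, d:1, e:3; rest ⊤}
  B6: | IN=(all ⊤) | OUT={f:-2; rest ⊤}

Merge at B4: IN[B4] = OUT[B3] = {a: 1, b: ⊤, c: ⊤, d: ⊤, e: ⊤, f: ⊤}
Applying B4's transfer function to that IN value gives OUT[B4] (row B4 above).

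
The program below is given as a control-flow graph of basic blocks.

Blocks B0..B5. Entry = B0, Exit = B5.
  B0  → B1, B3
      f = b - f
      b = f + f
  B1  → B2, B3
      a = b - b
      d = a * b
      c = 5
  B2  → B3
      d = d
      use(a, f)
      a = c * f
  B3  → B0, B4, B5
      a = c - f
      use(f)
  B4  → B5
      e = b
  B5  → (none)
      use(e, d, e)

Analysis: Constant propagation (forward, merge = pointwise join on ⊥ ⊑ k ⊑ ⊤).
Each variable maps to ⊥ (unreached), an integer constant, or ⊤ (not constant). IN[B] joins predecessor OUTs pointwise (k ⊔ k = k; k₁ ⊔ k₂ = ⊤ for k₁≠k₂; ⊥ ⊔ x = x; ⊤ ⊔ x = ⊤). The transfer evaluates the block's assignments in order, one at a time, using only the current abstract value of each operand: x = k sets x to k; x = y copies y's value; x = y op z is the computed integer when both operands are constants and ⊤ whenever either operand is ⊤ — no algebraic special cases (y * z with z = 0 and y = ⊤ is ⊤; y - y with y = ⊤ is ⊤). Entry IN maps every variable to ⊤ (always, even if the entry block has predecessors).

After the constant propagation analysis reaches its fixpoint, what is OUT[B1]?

Per-block solution:
  B0:  IN=(all ⊤)  OUT=(all ⊤)
  B1:  IN=(all ⊤)  OUT={c:5; rest ⊤}
  B2:  IN={c:5; rest ⊤}  OUT={c:5; rest ⊤}
  B3:  IN=(all ⊤)  OUT=(all ⊤)
  B4:  IN=(all ⊤)  OUT=(all ⊤)
  B5:  IN=(all ⊤)  OUT=(all ⊤)

Merge at B1: IN[B1] = OUT[B0] = {a: ⊤, b: ⊤, c: ⊤, d: ⊤, e: ⊤, f: ⊤}
Applying B1's transfer function to that IN value gives OUT[B1] (row B1 above).

Answer: {a: ⊤, b: ⊤, c: 5, d: ⊤, e: ⊤, f: ⊤}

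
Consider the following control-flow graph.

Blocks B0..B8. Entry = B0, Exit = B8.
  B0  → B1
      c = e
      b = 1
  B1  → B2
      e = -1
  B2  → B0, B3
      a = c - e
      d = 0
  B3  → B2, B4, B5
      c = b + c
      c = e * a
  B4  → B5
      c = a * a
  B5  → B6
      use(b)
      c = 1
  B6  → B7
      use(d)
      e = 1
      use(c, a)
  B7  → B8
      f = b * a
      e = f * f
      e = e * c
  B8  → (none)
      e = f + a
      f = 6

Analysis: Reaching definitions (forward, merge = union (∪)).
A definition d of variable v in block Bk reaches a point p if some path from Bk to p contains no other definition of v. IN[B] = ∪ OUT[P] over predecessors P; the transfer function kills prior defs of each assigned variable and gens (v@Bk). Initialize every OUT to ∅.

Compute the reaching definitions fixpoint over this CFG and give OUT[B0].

Fixpoint table:
  B0:   IN={a@B2, b@B0, c@B0, c@B3, d@B2, e@B1}   OUT={a@B2, b@B0, c@B0, d@B2, e@B1}
  B1:   IN={a@B2, b@B0, c@B0, d@B2, e@B1}   OUT={a@B2, b@B0, c@B0, d@B2, e@B1}
  B2:   IN={a@B2, b@B0, c@B0, c@B3, d@B2, e@B1}   OUT={a@B2, b@B0, c@B0, c@B3, d@B2, e@B1}
  B3:   IN={a@B2, b@B0, c@B0, c@B3, d@B2, e@B1}   OUT={a@B2, b@B0, c@B3, d@B2, e@B1}
  B4:   IN={a@B2, b@B0, c@B3, d@B2, e@B1}   OUT={a@B2, b@B0, c@B4, d@B2, e@B1}
  B5:   IN={a@B2, b@B0, c@B3, c@B4, d@B2, e@B1}   OUT={a@B2, b@B0, c@B5, d@B2, e@B1}
  B6:   IN={a@B2, b@B0, c@B5, d@B2, e@B1}   OUT={a@B2, b@B0, c@B5, d@B2, e@B6}
  B7:   IN={a@B2, b@B0, c@B5, d@B2, e@B6}   OUT={a@B2, b@B0, c@B5, d@B2, e@B7, f@B7}
  B8:   IN={a@B2, b@B0, c@B5, d@B2, e@B7, f@B7}   OUT={a@B2, b@B0, c@B5, d@B2, e@B8, f@B8}

Merge at B0 (entry node, so the boundary value {} is joined with the incoming edge(s)): IN[B0] = {} ⊔ OUT[B2] = {a@B2, b@B0, c@B0, c@B3, d@B2, e@B1}
Applying B0's transfer function to that IN value gives OUT[B0] (row B0 above).

Answer: {a@B2, b@B0, c@B0, d@B2, e@B1}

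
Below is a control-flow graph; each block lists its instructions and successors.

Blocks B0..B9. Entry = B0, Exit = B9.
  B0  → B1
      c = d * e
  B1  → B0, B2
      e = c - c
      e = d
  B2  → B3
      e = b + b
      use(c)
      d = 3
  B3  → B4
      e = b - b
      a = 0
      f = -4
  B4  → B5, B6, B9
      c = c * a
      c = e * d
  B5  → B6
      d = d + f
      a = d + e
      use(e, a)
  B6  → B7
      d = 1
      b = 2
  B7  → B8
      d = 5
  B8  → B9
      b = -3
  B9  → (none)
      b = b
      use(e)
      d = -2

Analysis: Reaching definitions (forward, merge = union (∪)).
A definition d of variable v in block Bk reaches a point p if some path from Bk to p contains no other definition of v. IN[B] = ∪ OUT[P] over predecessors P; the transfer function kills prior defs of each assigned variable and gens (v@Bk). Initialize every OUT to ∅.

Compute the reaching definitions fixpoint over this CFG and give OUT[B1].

Answer: {c@B0, e@B1}

Working:
Fixpoint table:
  B0:   IN={c@B0, e@B1}   OUT={c@B0, e@B1}
  B1:   IN={c@B0, e@B1}   OUT={c@B0, e@B1}
  B2:   IN={c@B0, e@B1}   OUT={c@B0, d@B2, e@B2}
  B3:   IN={c@B0, d@B2, e@B2}   OUT={a@B3, c@B0, d@B2, e@B3, f@B3}
  B4:   IN={a@B3, c@B0, d@B2, e@B3, f@B3}   OUT={a@B3, c@B4, d@B2, e@B3, f@B3}
  B5:   IN={a@B3, c@B4, d@B2, e@B3, f@B3}   OUT={a@B5, c@B4, d@B5, e@B3, f@B3}
  B6:   IN={a@B3, a@B5, c@B4, d@B2, d@B5, e@B3, f@B3}   OUT={a@B3, a@B5, b@B6, c@B4, d@B6, e@B3, f@B3}
  B7:   IN={a@B3, a@B5, b@B6, c@B4, d@B6, e@B3, f@B3}   OUT={a@B3, a@B5, b@B6, c@B4, d@B7, e@B3, f@B3}
  B8:   IN={a@B3, a@B5, b@B6, c@B4, d@B7, e@B3, f@B3}   OUT={a@B3, a@B5, b@B8, c@B4, d@B7, e@B3, f@B3}
  B9:   IN={a@B3, a@B5, b@B8, c@B4, d@B2, d@B7, e@B3, f@B3}   OUT={a@B3, a@B5, b@B9, c@B4, d@B9, e@B3, f@B3}

Merge at B1: IN[B1] = OUT[B0] = {c@B0, e@B1}
Applying B1's transfer function to that IN value gives OUT[B1] (row B1 above).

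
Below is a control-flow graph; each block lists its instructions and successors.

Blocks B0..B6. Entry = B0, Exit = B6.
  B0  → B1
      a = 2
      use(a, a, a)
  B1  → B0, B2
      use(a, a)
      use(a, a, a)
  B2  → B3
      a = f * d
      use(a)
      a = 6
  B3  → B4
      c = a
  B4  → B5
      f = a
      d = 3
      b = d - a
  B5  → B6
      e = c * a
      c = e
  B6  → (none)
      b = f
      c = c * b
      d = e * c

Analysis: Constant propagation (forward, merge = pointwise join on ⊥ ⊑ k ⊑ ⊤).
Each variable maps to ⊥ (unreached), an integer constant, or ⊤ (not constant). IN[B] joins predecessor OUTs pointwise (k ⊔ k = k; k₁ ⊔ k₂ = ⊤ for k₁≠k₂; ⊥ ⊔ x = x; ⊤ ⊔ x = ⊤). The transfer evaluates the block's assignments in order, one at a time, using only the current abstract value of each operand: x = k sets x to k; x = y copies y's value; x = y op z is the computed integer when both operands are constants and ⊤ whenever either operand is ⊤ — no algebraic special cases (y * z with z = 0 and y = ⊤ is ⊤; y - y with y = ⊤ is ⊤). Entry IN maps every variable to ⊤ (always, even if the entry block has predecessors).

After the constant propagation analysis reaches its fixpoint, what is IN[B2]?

Answer: {a: 2, b: ⊤, c: ⊤, d: ⊤, e: ⊤, f: ⊤}

Working:
Converged values:
  B0:   IN=(all ⊤)   OUT={a:2; rest ⊤}
  B1:   IN={a:2; rest ⊤}   OUT={a:2; rest ⊤}
  B2:   IN={a:2; rest ⊤}   OUT={a:6; rest ⊤}
  B3:   IN={a:6; rest ⊤}   OUT={a:6, c:6; rest ⊤}
  B4:   IN={a:6, c:6; rest ⊤}   OUT={a:6, b:-3, c:6, d:3, f:6; rest ⊤}
  B5:   IN={a:6, b:-3, c:6, d:3, f:6; rest ⊤}   OUT={a:6, b:-3, c:36, d:3, e:36, f:6; rest ⊤}
  B6:   IN={a:6, b:-3, c:36, d:3, e:36, f:6; rest ⊤}   OUT={a:6, b:6, c:216, d:7776, e:36, f:6; rest ⊤}

Merge at B2: IN[B2] = OUT[B1] = {a: 2, b: ⊤, c: ⊤, d: ⊤, e: ⊤, f: ⊤}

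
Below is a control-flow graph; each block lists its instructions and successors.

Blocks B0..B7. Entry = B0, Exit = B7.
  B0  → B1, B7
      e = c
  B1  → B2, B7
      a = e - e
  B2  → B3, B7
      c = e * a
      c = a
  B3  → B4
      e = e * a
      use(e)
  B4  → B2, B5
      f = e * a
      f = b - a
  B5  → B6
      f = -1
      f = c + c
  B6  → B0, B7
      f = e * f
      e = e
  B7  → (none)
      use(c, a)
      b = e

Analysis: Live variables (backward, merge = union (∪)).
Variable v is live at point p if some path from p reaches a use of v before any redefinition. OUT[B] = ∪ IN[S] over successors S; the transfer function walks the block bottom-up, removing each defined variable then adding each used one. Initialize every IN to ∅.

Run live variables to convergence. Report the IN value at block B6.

Answer: {a, b, c, e, f}

Trace:
Per-block solution:
  B0:  IN={a, b, c}  OUT={a, b, c, e}
  B1:  IN={b, c, e}  OUT={a, b, c, e}
  B2:  IN={a, b, e}  OUT={a, b, c, e}
  B3:  IN={a, b, c, e}  OUT={a, b, c, e}
  B4:  IN={a, b, c, e}  OUT={a, b, c, e}
  B5:  IN={a, b, c, e}  OUT={a, b, c, e, f}
  B6:  IN={a, b, c, e, f}  OUT={a, b, c, e}
  B7:  IN={a, c, e}  OUT={}

Merge at B6: OUT[B6] = IN[B0] ⊔ IN[B7] = {a, b, c, e}
Applying B6's transfer function to that OUT value gives IN[B6] (row B6 above).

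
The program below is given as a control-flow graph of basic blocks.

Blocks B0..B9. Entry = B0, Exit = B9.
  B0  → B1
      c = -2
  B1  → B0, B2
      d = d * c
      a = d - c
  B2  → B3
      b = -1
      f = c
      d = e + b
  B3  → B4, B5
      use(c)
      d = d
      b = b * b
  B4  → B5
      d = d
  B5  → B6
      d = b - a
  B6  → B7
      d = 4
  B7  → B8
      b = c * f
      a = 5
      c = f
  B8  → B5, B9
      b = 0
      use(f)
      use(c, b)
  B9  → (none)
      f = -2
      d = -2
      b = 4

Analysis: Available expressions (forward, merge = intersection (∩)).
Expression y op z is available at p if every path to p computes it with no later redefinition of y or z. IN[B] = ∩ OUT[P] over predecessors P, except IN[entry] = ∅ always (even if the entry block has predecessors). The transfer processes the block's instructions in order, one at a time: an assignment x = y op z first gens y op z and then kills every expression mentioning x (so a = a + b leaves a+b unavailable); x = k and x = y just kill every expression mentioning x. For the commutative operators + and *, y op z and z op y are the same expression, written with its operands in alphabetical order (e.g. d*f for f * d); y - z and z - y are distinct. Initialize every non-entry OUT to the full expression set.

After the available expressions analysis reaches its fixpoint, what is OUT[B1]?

Converged values:
  B0: | IN={} | OUT={}
  B1: | IN={} | OUT={d-c}
  B2: | IN={d-c} | OUT={b+e}
  B3: | IN={b+e} | OUT={}
  B4: | IN={} | OUT={}
  B5: | IN={} | OUT={b-a}
  B6: | IN={b-a} | OUT={b-a}
  B7: | IN={b-a} | OUT={}
  B8: | IN={} | OUT={}
  B9: | IN={} | OUT={}

Merge at B1: IN[B1] = OUT[B0] = {}
Applying B1's transfer function to that IN value gives OUT[B1] (row B1 above).

Answer: {d-c}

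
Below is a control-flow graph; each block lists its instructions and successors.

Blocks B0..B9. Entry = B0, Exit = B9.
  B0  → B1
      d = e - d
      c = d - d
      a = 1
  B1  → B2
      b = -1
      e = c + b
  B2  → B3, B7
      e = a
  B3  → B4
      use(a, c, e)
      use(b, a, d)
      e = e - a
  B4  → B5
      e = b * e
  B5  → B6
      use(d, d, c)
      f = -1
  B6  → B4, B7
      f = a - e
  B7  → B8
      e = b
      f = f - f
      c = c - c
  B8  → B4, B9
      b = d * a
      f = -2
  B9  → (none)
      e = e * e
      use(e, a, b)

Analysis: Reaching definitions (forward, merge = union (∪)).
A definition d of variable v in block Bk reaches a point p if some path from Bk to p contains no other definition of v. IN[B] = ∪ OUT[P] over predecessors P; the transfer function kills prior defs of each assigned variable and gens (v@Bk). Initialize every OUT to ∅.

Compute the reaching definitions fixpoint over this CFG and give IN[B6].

Fixpoint table:
  B0: | IN={} | OUT={a@B0, c@B0, d@B0}
  B1: | IN={a@B0, c@B0, d@B0} | OUT={a@B0, b@B1, c@B0, d@B0, e@B1}
  B2: | IN={a@B0, b@B1, c@B0, d@B0, e@B1} | OUT={a@B0, b@B1, c@B0, d@B0, e@B2}
  B3: | IN={a@B0, b@B1, c@B0, d@B0, e@B2} | OUT={a@B0, b@B1, c@B0, d@B0, e@B3}
  B4: | IN={a@B0, b@B1, b@B8, c@B0, c@B7, d@B0, e@B3, e@B4, e@B7, f@B6, f@B8} | OUT={a@B0, b@B1, b@B8, c@B0, c@B7, d@B0, e@B4, f@B6, f@B8}
  B5: | IN={a@B0, b@B1, b@B8, c@B0, c@B7, d@B0, e@B4, f@B6, f@B8} | OUT={a@B0, b@B1, b@B8, c@B0, c@B7, d@B0, e@B4, f@B5}
  B6: | IN={a@B0, b@B1, b@B8, c@B0, c@B7, d@B0, e@B4, f@B5} | OUT={a@B0, b@B1, b@B8, c@B0, c@B7, d@B0, e@B4, f@B6}
  B7: | IN={a@B0, b@B1, b@B8, c@B0, c@B7, d@B0, e@B2, e@B4, f@B6} | OUT={a@B0, b@B1, b@B8, c@B7, d@B0, e@B7, f@B7}
  B8: | IN={a@B0, b@B1, b@B8, c@B7, d@B0, e@B7, f@B7} | OUT={a@B0, b@B8, c@B7, d@B0, e@B7, f@B8}
  B9: | IN={a@B0, b@B8, c@B7, d@B0, e@B7, f@B8} | OUT={a@B0, b@B8, c@B7, d@B0, e@B9, f@B8}

Merge at B6: IN[B6] = OUT[B5] = {a@B0, b@B1, b@B8, c@B0, c@B7, d@B0, e@B4, f@B5}

Answer: {a@B0, b@B1, b@B8, c@B0, c@B7, d@B0, e@B4, f@B5}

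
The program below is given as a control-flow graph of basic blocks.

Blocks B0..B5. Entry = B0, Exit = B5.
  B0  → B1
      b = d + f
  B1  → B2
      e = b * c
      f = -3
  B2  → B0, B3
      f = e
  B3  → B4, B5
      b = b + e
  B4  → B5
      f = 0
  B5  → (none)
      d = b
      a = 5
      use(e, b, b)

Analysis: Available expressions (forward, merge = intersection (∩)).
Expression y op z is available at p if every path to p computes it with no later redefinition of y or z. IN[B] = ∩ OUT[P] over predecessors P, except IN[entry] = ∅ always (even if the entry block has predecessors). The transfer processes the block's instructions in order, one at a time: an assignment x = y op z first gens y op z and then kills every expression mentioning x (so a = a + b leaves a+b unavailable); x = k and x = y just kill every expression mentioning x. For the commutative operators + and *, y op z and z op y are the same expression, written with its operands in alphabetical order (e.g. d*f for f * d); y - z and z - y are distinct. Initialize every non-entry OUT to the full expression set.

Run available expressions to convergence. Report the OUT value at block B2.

Per-block solution:
  B0:  IN={}  OUT={d+f}
  B1:  IN={d+f}  OUT={b*c}
  B2:  IN={b*c}  OUT={b*c}
  B3:  IN={b*c}  OUT={}
  B4:  IN={}  OUT={}
  B5:  IN={}  OUT={}

Merge at B2: IN[B2] = OUT[B1] = {b*c}
Applying B2's transfer function to that IN value gives OUT[B2] (row B2 above).

Answer: {b*c}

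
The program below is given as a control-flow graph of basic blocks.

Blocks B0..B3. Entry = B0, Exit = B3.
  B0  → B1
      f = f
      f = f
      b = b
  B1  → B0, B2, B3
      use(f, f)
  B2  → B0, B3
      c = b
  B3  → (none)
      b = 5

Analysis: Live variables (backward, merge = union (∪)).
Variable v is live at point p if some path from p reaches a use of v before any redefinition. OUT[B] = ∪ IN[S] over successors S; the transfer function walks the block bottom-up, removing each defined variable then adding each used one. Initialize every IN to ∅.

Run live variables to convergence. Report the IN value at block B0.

Per-block solution:
  B0:  IN={b, f}  OUT={b, f}
  B1:  IN={b, f}  OUT={b, f}
  B2:  IN={b, f}  OUT={b, f}
  B3:  IN={}  OUT={}

Merge at B0: OUT[B0] = IN[B1] = {b, f}
Applying B0's transfer function to that OUT value gives IN[B0] (row B0 above).

Answer: {b, f}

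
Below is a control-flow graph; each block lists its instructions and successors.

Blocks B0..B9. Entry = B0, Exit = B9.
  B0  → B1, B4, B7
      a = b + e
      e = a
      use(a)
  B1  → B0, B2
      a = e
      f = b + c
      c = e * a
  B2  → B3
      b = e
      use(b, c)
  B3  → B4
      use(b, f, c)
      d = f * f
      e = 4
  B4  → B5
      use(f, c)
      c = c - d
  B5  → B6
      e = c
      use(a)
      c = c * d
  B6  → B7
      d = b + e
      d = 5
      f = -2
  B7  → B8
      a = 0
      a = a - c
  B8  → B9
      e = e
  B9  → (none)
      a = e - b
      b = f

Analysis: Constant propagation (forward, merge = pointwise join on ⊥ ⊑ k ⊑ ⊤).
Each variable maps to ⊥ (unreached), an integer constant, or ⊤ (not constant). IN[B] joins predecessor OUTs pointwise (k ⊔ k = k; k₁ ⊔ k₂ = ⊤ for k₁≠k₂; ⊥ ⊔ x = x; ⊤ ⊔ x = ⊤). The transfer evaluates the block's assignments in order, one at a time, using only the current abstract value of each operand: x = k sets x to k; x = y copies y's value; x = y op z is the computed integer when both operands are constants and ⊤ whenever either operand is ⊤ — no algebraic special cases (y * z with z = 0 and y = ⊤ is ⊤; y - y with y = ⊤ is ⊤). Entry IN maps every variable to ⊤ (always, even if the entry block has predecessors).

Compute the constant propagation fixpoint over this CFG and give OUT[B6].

Answer: {a: ⊤, b: ⊤, c: ⊤, d: 5, e: ⊤, f: -2}

Trace:
Converged values:
  B0: | IN=(all ⊤) | OUT=(all ⊤)
  B1: | IN=(all ⊤) | OUT=(all ⊤)
  B2: | IN=(all ⊤) | OUT=(all ⊤)
  B3: | IN=(all ⊤) | OUT={e:4; rest ⊤}
  B4: | IN=(all ⊤) | OUT=(all ⊤)
  B5: | IN=(all ⊤) | OUT=(all ⊤)
  B6: | IN=(all ⊤) | OUT={d:5, f:-2; rest ⊤}
  B7: | IN=(all ⊤) | OUT=(all ⊤)
  B8: | IN=(all ⊤) | OUT=(all ⊤)
  B9: | IN=(all ⊤) | OUT=(all ⊤)

Merge at B6: IN[B6] = OUT[B5] = {a: ⊤, b: ⊤, c: ⊤, d: ⊤, e: ⊤, f: ⊤}
Applying B6's transfer function to that IN value gives OUT[B6] (row B6 above).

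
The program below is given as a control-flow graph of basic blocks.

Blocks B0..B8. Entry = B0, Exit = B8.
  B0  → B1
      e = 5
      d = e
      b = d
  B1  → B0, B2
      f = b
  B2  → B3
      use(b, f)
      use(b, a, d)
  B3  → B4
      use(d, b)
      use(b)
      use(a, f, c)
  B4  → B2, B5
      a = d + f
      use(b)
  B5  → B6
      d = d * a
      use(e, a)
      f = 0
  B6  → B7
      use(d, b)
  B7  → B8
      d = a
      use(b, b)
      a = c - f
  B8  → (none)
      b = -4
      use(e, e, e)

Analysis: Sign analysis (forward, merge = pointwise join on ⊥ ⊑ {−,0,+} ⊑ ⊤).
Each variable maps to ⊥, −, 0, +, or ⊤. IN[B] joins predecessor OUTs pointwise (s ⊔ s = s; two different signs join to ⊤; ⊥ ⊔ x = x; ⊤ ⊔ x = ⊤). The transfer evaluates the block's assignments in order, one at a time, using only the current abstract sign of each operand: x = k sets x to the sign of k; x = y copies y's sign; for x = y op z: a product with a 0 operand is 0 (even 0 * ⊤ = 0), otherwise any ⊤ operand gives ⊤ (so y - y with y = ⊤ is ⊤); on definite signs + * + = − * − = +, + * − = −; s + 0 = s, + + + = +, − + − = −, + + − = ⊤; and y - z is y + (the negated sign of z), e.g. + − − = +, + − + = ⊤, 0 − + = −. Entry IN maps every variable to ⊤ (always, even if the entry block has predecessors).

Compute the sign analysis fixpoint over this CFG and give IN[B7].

Per-block solution:
  B0:  IN=(all ⊤)  OUT={b:+, d:+, e:+; rest ⊤}
  B1:  IN={b:+, d:+, e:+; rest ⊤}  OUT={b:+, d:+, e:+, f:+; rest ⊤}
  B2:  IN={b:+, d:+, e:+, f:+; rest ⊤}  OUT={b:+, d:+, e:+, f:+; rest ⊤}
  B3:  IN={b:+, d:+, e:+, f:+; rest ⊤}  OUT={b:+, d:+, e:+, f:+; rest ⊤}
  B4:  IN={b:+, d:+, e:+, f:+; rest ⊤}  OUT={a:+, b:+, d:+, e:+, f:+; rest ⊤}
  B5:  IN={a:+, b:+, d:+, e:+, f:+; rest ⊤}  OUT={a:+, b:+, d:+, e:+, f:0; rest ⊤}
  B6:  IN={a:+, b:+, d:+, e:+, f:0; rest ⊤}  OUT={a:+, b:+, d:+, e:+, f:0; rest ⊤}
  B7:  IN={a:+, b:+, d:+, e:+, f:0; rest ⊤}  OUT={b:+, d:+, e:+, f:0; rest ⊤}
  B8:  IN={b:+, d:+, e:+, f:0; rest ⊤}  OUT={b:-, d:+, e:+, f:0; rest ⊤}

Merge at B7: IN[B7] = OUT[B6] = {a: +, b: +, c: ⊤, d: +, e: +, f: 0}

Answer: {a: +, b: +, c: ⊤, d: +, e: +, f: 0}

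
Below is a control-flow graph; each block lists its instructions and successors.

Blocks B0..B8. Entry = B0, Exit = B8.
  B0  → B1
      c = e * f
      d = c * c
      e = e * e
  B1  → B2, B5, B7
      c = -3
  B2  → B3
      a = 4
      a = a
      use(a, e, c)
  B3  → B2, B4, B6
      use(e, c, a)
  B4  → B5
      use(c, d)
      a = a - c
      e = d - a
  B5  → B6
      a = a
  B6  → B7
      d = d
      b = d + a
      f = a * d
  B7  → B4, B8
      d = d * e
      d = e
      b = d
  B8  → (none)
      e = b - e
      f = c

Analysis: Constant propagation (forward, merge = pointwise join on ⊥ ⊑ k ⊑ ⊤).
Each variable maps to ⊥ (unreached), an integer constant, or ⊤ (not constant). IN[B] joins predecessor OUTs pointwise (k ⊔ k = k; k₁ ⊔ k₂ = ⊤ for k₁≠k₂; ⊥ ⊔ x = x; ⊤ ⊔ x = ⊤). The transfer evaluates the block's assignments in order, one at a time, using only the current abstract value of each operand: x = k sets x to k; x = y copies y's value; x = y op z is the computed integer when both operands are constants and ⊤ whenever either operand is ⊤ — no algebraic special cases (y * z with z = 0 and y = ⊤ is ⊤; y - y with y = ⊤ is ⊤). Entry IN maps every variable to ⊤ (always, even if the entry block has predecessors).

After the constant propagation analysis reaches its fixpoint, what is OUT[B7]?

Answer: {a: ⊤, b: ⊤, c: -3, d: ⊤, e: ⊤, f: ⊤}

Derivation:
Fixpoint table:
  B0:  IN=(all ⊤)  OUT=(all ⊤)
  B1:  IN=(all ⊤)  OUT={c:-3; rest ⊤}
  B2:  IN={c:-3; rest ⊤}  OUT={a:4, c:-3; rest ⊤}
  B3:  IN={a:4, c:-3; rest ⊤}  OUT={a:4, c:-3; rest ⊤}
  B4:  IN={c:-3; rest ⊤}  OUT={c:-3; rest ⊤}
  B5:  IN={c:-3; rest ⊤}  OUT={c:-3; rest ⊤}
  B6:  IN={c:-3; rest ⊤}  OUT={c:-3; rest ⊤}
  B7:  IN={c:-3; rest ⊤}  OUT={c:-3; rest ⊤}
  B8:  IN={c:-3; rest ⊤}  OUT={c:-3, f:-3; rest ⊤}

Merge at B7: IN[B7] = OUT[B1] ⊔ OUT[B6] = {a: ⊤, b: ⊤, c: -3, d: ⊤, e: ⊤, f: ⊤}
Applying B7's transfer function to that IN value gives OUT[B7] (row B7 above).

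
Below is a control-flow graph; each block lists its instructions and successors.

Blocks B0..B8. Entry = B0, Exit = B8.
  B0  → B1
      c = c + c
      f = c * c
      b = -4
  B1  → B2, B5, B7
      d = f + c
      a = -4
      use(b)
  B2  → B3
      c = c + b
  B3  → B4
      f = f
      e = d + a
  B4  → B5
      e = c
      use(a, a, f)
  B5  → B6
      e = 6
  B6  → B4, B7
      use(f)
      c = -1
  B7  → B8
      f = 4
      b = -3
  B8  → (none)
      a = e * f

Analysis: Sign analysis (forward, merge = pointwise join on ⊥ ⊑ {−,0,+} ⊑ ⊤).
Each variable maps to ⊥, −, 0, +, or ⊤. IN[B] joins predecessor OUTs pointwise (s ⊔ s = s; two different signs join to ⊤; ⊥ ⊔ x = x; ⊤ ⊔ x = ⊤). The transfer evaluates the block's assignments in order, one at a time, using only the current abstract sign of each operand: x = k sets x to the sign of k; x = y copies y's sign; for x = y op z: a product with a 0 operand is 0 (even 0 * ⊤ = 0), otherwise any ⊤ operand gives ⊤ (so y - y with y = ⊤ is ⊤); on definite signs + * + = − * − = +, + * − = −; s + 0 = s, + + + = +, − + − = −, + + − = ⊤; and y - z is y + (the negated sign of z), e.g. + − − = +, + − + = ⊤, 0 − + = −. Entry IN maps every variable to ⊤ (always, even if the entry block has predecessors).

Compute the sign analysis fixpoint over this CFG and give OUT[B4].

Answer: {a: -, b: -, c: ⊤, d: ⊤, e: ⊤, f: ⊤}

Working:
Converged values:
  B0:  IN=(all ⊤)  OUT={b:-; rest ⊤}
  B1:  IN={b:-; rest ⊤}  OUT={a:-, b:-; rest ⊤}
  B2:  IN={a:-, b:-; rest ⊤}  OUT={a:-, b:-; rest ⊤}
  B3:  IN={a:-, b:-; rest ⊤}  OUT={a:-, b:-; rest ⊤}
  B4:  IN={a:-, b:-; rest ⊤}  OUT={a:-, b:-; rest ⊤}
  B5:  IN={a:-, b:-; rest ⊤}  OUT={a:-, b:-, e:+; rest ⊤}
  B6:  IN={a:-, b:-, e:+; rest ⊤}  OUT={a:-, b:-, c:-, e:+; rest ⊤}
  B7:  IN={a:-, b:-; rest ⊤}  OUT={a:-, b:-, f:+; rest ⊤}
  B8:  IN={a:-, b:-, f:+; rest ⊤}  OUT={b:-, f:+; rest ⊤}

Merge at B4: IN[B4] = OUT[B3] ⊔ OUT[B6] = {a: -, b: -, c: ⊤, d: ⊤, e: ⊤, f: ⊤}
Applying B4's transfer function to that IN value gives OUT[B4] (row B4 above).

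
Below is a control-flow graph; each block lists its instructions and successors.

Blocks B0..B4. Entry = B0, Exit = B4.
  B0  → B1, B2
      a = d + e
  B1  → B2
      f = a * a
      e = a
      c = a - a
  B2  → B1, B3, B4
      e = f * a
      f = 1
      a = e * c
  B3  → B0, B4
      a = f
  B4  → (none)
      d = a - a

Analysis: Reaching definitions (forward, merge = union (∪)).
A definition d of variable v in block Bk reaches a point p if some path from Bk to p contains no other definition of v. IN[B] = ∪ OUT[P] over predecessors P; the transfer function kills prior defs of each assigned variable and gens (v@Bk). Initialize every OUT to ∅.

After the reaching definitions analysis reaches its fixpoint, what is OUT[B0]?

Fixpoint table:
  B0: | IN={a@B3, c@B1, e@B2, f@B2} | OUT={a@B0, c@B1, e@B2, f@B2}
  B1: | IN={a@B0, a@B2, c@B1, e@B2, f@B2} | OUT={a@B0, a@B2, c@B1, e@B1, f@B1}
  B2: | IN={a@B0, a@B2, c@B1, e@B1, e@B2, f@B1, f@B2} | OUT={a@B2, c@B1, e@B2, f@B2}
  B3: | IN={a@B2, c@B1, e@B2, f@B2} | OUT={a@B3, c@B1, e@B2, f@B2}
  B4: | IN={a@B2, a@B3, c@B1, e@B2, f@B2} | OUT={a@B2, a@B3, c@B1, d@B4, e@B2, f@B2}

Merge at B0 (entry node, so the boundary value {} is joined with the incoming edge(s)): IN[B0] = {} ⊔ OUT[B3] = {a@B3, c@B1, e@B2, f@B2}
Applying B0's transfer function to that IN value gives OUT[B0] (row B0 above).

Answer: {a@B0, c@B1, e@B2, f@B2}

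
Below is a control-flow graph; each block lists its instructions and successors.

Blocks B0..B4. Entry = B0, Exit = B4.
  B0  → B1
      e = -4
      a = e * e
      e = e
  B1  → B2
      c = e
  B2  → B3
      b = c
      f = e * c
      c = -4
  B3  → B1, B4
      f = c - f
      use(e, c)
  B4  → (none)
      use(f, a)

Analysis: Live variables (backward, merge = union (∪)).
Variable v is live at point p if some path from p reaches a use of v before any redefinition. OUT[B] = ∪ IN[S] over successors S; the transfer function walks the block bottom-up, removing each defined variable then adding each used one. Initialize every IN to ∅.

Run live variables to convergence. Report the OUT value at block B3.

Fixpoint table:
  B0:  IN={}  OUT={a, e}
  B1:  IN={a, e}  OUT={a, c, e}
  B2:  IN={a, c, e}  OUT={a, c, e, f}
  B3:  IN={a, c, e, f}  OUT={a, e, f}
  B4:  IN={a, f}  OUT={}

Merge at B3: OUT[B3] = IN[B1] ⊔ IN[B4] = {a, e, f}

Answer: {a, e, f}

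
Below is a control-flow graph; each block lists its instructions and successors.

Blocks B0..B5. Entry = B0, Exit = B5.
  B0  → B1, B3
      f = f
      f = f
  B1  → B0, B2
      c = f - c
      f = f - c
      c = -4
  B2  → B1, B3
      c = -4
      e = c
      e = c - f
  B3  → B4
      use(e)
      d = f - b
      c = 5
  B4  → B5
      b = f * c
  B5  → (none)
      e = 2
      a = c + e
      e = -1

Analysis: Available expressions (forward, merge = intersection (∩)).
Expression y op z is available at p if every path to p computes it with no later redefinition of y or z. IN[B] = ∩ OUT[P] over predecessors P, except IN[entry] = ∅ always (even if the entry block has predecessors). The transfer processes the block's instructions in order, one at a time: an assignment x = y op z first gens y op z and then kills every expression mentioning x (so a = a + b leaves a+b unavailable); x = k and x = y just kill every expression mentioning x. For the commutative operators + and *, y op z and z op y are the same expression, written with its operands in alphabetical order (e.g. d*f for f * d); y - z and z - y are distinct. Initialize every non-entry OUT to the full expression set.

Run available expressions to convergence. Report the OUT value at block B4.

Answer: {c*f}

Derivation:
Fixpoint table:
  B0:   IN={}   OUT={}
  B1:   IN={}   OUT={}
  B2:   IN={}   OUT={c-f}
  B3:   IN={}   OUT={f-b}
  B4:   IN={f-b}   OUT={c*f}
  B5:   IN={c*f}   OUT={c*f}

Merge at B4: IN[B4] = OUT[B3] = {f-b}
Applying B4's transfer function to that IN value gives OUT[B4] (row B4 above).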